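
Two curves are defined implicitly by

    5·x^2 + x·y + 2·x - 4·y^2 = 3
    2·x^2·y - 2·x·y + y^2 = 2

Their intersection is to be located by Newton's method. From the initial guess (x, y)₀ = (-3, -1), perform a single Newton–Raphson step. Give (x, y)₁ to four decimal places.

At (-3, -1): F = (35.0000, -25.0000).
Jacobian J = [[10·x + y + 2, x - 8·y], [4·x·y - 2·y, 2·x^2 - 2·x + 2·y]].
At the point, J = [[-29.0000, 5.0000], [14.0000, 22.0000]] (det J = -708.0000).
Solving J·Δ = −F gives Δ = (1.2641, 0.3319).
Then the next iterate is (x, y)₁ = (-1.7359, -0.6681).

(-1.7359, -0.6681)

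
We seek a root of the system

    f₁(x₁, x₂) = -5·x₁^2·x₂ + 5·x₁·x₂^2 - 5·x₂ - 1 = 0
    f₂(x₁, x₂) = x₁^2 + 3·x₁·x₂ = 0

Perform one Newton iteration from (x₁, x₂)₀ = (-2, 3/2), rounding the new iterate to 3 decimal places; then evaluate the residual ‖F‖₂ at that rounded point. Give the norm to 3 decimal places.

At (-2, 3/2): F = (-61.000, -5.000).
Jacobian J = [[-10·x₁·x₂ + 5·x₂^2, -5·x₁^2 + 10·x₁·x₂ - 5], [2·x₁ + 3·x₂, 3·x₁]].
At the point, J = [[41.250, -55.000], [0.500, -6.000]] (det J = -220.000).
Solving J·Δ = −F gives Δ = (0.414, -0.799).
Then the next iterate is (x₁, x₂)₁ = (-1.586, 0.701).
Re-evaluating at (-1.586, 0.701): F = (-17.21827, -0.81996), so ‖F‖₂ = 17.238.

17.238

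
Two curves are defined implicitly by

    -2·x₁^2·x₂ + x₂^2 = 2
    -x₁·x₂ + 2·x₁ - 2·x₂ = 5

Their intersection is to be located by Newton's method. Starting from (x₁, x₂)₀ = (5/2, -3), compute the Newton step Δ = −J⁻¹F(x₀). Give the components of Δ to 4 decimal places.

(1.1647, 4.2941)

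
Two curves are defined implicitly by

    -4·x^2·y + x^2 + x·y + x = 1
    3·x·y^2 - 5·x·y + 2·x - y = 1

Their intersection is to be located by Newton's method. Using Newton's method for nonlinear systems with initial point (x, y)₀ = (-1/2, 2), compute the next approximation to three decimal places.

(-0.202, 1.154)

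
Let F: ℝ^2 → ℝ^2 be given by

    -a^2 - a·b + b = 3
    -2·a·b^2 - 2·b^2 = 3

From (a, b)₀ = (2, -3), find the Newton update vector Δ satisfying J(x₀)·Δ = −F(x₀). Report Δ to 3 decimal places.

(-3.722, -0.278)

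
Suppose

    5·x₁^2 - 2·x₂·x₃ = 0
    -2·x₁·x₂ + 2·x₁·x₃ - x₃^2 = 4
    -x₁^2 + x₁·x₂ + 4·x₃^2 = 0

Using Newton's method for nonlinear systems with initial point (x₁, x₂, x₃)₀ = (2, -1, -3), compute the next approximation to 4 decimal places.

(2.0068, -3.6973, -1.9762)

At (2, -1, -3): F = (14.0000, -21.0000, 30.0000).
Jacobian J = [[10·x₁, -2·x₃, -2·x₂], [-2·x₂ + 2·x₃, -2·x₁, 2·x₁ - 2·x₃], [-2·x₁ + x₂, x₁, 8·x₃]].
At the point, J = [[20.0000, 6.0000, 2.0000], [-4.0000, -4.0000, 10.0000], [-5.0000, 2.0000, -24.0000]] (det J = 588.0000).
Solving J·Δ = −F gives Δ = (0.0068, -2.6973, 1.0238).
Then the next iterate is (x₁, x₂, x₃)₁ = (2.0068, -3.6973, -1.9762).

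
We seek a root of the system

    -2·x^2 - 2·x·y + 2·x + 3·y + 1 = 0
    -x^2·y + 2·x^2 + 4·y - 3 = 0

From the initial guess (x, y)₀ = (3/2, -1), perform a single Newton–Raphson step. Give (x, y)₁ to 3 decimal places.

(1.250, 0.429)

At (3/2, -1): F = (-0.500, -0.250).
Jacobian J = [[-4·x - 2·y + 2, -2·x + 3], [-2·x·y + 4·x, -x^2 + 4]].
At the point, J = [[-2.000, 0.000], [9.000, 1.750]] (det J = -3.500).
Solving J·Δ = −F gives Δ = (-0.250, 1.429).
Then the next iterate is (x, y)₁ = (1.250, 0.429).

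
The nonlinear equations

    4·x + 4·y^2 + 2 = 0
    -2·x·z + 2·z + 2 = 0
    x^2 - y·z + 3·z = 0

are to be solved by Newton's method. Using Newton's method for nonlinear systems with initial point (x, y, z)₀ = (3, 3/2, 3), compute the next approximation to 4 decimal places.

(-0.2632, 0.6711, 5.3947)

At (3, 3/2, 3): F = (23.0000, -10.0000, 13.5000).
Jacobian J = [[4, 8·y, 0], [-2·z, 0, -2·x + 2], [2·x, -z, -y + 3]].
At the point, J = [[4.0000, 12.0000, 0.0000], [-6.0000, 0.0000, -4.0000], [6.0000, -3.0000, 1.5000]] (det J = -228.0000).
Solving J·Δ = −F gives Δ = (-3.2632, -0.8289, 2.3947).
Then the next iterate is (x, y, z)₁ = (-0.2632, 0.6711, 5.3947).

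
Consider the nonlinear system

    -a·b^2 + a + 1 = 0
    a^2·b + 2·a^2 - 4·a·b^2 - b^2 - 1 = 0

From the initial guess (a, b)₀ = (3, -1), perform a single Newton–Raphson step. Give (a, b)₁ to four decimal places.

(8.4167, -1.1667)

At (3, -1): F = (1.0000, -5.0000).
Jacobian J = [[-b^2 + 1, -2·a·b], [2·a·b + 4·a - 4·b^2, a^2 - 8·a·b - 2·b]].
At the point, J = [[0.0000, 6.0000], [2.0000, 35.0000]] (det J = -12.0000).
Solving J·Δ = −F gives Δ = (5.4167, -0.1667).
Then the next iterate is (a, b)₁ = (8.4167, -1.1667).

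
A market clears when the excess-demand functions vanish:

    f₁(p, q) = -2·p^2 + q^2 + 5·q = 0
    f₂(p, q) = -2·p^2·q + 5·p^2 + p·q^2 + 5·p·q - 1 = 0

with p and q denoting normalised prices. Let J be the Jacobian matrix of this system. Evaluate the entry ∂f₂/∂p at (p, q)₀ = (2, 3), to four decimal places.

20.0000

∂f₂/∂p = -4·p·q + 10·p + q^2 + 5·q.
At (2, 3) this is 20.0000.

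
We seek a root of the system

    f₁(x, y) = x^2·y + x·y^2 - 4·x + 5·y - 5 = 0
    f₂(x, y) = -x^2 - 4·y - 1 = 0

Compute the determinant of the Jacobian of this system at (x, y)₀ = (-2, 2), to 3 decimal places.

28.000

J = [[2·x·y + y^2 - 4, x^2 + 2·x·y + 5], [-2·x, -4]].
At the point, J = [[-8.000, 1.000], [4.000, -4.000]].
det J = 28.000.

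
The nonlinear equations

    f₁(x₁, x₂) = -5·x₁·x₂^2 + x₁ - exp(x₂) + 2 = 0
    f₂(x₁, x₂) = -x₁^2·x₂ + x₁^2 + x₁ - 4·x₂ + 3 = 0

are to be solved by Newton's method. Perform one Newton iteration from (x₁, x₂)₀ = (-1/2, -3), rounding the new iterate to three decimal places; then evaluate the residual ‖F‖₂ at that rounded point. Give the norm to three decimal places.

9.929

At (-1/2, -3): F = (23.95021, 15.500).
Jacobian J = [[-5·x₂^2 + 1, -10·x₁·x₂ - exp(x₂)], [-2·x₁·x₂ + 2·x₁ + 1, -x₁^2 - 4]].
At the point, J = [[-44.000, -15.04979], [-3.000, -4.250]] (det J = 141.85064).
Solving J·Δ = −F gives Δ = (-0.927, 4.301).
Then the next iterate is (x₁, x₂)₁ = (-1.427, 1.301).
Re-evaluating at (-1.427, 1.301): F = (8.97674, -4.24394), so ‖F‖₂ = 9.929.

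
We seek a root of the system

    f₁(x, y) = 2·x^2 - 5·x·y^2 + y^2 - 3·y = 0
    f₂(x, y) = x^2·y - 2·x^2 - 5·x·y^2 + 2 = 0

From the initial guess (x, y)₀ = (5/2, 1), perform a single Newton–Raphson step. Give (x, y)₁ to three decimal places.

(1.375, 0.707)

At (5/2, 1): F = (-2.000, -16.750).
Jacobian J = [[4·x - 5·y^2, -10·x·y + 2·y - 3], [2·x·y - 4·x - 5·y^2, x^2 - 10·x·y]].
At the point, J = [[5.000, -26.000], [-10.000, -18.750]] (det J = -353.750).
Solving J·Δ = −F gives Δ = (-1.125, -0.293).
Then the next iterate is (x, y)₁ = (1.375, 0.707).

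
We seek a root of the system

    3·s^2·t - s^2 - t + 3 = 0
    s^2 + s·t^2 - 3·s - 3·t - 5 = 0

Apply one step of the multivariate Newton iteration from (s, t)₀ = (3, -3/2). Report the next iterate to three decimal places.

(1.545, -1.616)

At (3, -3/2): F = (-45.000, 6.250).
Jacobian J = [[6·s·t - 2·s, 3·s^2 - 1], [2·s + t^2 - 3, 2·s·t - 3]].
At the point, J = [[-33.000, 26.000], [5.250, -12.000]] (det J = 259.500).
Solving J·Δ = −F gives Δ = (-1.455, -0.116).
Then the next iterate is (s, t)₁ = (1.545, -1.616).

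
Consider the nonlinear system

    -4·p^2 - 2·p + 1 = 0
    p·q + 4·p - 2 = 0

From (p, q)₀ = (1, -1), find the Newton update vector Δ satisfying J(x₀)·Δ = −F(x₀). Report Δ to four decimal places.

(-0.5000, 0.5000)

At (1, -1): F = (-5.0000, 1.0000).
Jacobian J = [[-8·p - 2, 0], [q + 4, p]].
At the point, J = [[-10.0000, 0.0000], [3.0000, 1.0000]] (det J = -10.0000).
Solving J·Δ = −F gives Δ = (-0.5000, 0.5000).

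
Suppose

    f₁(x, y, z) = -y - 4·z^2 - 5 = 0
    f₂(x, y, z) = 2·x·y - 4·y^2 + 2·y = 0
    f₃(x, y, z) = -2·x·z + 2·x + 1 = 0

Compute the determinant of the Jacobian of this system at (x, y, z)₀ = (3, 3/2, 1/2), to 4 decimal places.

-34.0000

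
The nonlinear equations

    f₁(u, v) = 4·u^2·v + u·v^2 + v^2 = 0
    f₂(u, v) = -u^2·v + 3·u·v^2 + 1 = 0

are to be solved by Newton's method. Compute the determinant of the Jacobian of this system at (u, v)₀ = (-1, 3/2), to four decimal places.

58.5000

J = [[8·u·v + v^2, 4·u^2 + 2·u·v + 2·v], [-2·u·v + 3·v^2, -u^2 + 6·u·v]].
At the point, J = [[-9.7500, 4.0000], [9.7500, -10.0000]].
det J = 58.5000.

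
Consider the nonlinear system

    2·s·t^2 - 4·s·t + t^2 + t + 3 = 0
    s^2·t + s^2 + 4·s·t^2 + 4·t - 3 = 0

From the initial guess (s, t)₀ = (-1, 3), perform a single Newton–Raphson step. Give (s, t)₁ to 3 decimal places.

(-3.256, -1.535)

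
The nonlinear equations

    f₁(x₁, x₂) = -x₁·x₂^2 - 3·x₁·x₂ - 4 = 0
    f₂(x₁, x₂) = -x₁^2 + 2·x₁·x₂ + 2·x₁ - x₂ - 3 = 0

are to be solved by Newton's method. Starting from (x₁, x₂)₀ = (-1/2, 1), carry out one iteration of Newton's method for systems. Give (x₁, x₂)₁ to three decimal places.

(3.861, 8.778)

At (-1/2, 1): F = (-2.000, -6.250).
Jacobian J = [[-x₂^2 - 3·x₂, -2·x₁·x₂ - 3·x₁], [-2·x₁ + 2·x₂ + 2, 2·x₁ - 1]].
At the point, J = [[-4.000, 2.500], [5.000, -2.000]] (det J = -4.500).
Solving J·Δ = −F gives Δ = (4.361, 7.778).
Then the next iterate is (x₁, x₂)₁ = (3.861, 8.778).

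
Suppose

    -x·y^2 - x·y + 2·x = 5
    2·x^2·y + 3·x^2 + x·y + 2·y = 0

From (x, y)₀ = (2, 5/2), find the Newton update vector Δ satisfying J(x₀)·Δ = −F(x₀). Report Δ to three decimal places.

(-0.847, -1.065)

At (2, 5/2): F = (-18.500, 42.000).
Jacobian J = [[-y^2 - y + 2, -2·x·y - x], [4·x·y + 6·x + y, 2·x^2 + x + 2]].
At the point, J = [[-6.750, -12.000], [34.500, 12.000]] (det J = 333.000).
Solving J·Δ = −F gives Δ = (-0.847, -1.065).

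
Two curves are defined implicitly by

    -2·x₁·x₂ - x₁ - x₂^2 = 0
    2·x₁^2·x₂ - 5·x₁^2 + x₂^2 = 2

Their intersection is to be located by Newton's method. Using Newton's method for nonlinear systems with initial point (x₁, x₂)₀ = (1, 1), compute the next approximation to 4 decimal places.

At (1, 1): F = (-4.0000, -4.0000).
Jacobian J = [[-2·x₂ - 1, -2·x₁ - 2·x₂], [4·x₁·x₂ - 10·x₁, 2·x₁^2 + 2·x₂]].
At the point, J = [[-3.0000, -4.0000], [-6.0000, 4.0000]] (det J = -36.0000).
Solving J·Δ = −F gives Δ = (-0.8889, -0.3333).
Then the next iterate is (x₁, x₂)₁ = (0.1111, 0.6667).

(0.1111, 0.6667)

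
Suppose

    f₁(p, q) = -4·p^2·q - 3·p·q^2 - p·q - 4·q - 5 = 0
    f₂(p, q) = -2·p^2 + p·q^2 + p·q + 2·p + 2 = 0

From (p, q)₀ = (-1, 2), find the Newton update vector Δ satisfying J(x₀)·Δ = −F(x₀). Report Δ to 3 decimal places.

At (-1, 2): F = (-7.000, -8.000).
Jacobian J = [[-8·p·q - 3·q^2 - q, -4·p^2 - 6·p·q - p - 4], [-4·p + q^2 + q + 2, 2·p·q + p]].
At the point, J = [[2.000, 5.000], [12.000, -5.000]] (det J = -70.000).
Solving J·Δ = −F gives Δ = (1.071, 0.971).

(1.071, 0.971)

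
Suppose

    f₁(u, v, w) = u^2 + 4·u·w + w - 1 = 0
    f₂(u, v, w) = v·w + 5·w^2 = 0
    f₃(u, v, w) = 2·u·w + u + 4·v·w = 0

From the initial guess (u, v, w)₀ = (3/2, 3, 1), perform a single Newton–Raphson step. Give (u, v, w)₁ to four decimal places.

(0.7973, 1.1866, 0.5241)

At (3/2, 3, 1): F = (8.2500, 8.0000, 16.5000).
Jacobian J = [[2·u + 4·w, 0, 4·u + 1], [0, w, v + 10·w], [2·w + 1, 4·w, 2·u + 4·v]].
At the point, J = [[7.0000, 0.0000, 7.0000], [0.0000, 1.0000, 13.0000], [3.0000, 4.0000, 15.0000]] (det J = -280.0000).
Solving J·Δ = −F gives Δ = (-0.7027, -1.8134, -0.4759).
Then the next iterate is (u, v, w)₁ = (0.7973, 1.1866, 0.5241).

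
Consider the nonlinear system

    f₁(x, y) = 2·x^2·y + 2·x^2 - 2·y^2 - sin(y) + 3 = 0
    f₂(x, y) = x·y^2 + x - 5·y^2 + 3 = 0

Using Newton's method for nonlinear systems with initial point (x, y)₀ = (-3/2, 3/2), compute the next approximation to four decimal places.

At (-3/2, 3/2): F = (8.752505, -13.1250).
Jacobian J = [[4·x·y + 4·x, 2·x^2 - 4·y - cos(y)], [y^2 + 1, 2·x·y - 10·y]].
At the point, J = [[-15.0000, -1.570737], [3.2500, -19.5000]] (det J = 297.604896).
Solving J·Δ = −F gives Δ = (0.6428, -0.5659).
Then the next iterate is (x, y)₁ = (-0.8572, 0.9341).

(-0.8572, 0.9341)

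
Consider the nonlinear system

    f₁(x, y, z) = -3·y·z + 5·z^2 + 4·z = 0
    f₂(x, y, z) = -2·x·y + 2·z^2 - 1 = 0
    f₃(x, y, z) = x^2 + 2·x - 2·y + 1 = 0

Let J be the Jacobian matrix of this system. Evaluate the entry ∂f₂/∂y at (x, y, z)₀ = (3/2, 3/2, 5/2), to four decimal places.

-3.0000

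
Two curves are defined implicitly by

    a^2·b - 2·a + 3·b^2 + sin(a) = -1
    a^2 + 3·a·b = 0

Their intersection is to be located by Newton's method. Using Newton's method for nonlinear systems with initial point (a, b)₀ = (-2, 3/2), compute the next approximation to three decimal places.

At (-2, 3/2): F = (16.84070, -5.000).
Jacobian J = [[2·a·b + cos(a) - 2, a^2 + 6·b], [2·a + 3·b, 3·a]].
At the point, J = [[-8.41615, 13.000], [0.500, -6.000]] (det J = 43.99688).
Solving J·Δ = −F gives Δ = (0.819, -0.765).
Then the next iterate is (a, b)₁ = (-1.181, 0.735).

(-1.181, 0.735)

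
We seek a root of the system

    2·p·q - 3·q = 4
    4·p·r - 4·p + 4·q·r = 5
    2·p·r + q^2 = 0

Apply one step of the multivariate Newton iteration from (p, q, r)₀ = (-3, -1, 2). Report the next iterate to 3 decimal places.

(-1.781, -0.715, 0.885)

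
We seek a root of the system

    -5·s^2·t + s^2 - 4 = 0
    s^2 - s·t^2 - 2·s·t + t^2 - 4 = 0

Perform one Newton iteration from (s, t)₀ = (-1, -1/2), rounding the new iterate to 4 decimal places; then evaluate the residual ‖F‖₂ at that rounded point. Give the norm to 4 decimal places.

245.7810

At (-1, -1/2): F = (-0.5000, -3.5000).
Jacobian J = [[-10·s·t + 2·s, -5·s^2], [2·s - t^2 - 2·t, -2·s·t - 2·s + 2·t]].
At the point, J = [[-7.0000, -5.0000], [-1.2500, 0.0000]] (det J = -6.2500).
Solving J·Δ = −F gives Δ = (-2.8000, 3.8200).
Then the next iterate is (s, t)₁ = (-3.8000, 3.3200).
Re-evaluating at (-3.8000, 3.3200): F = (-229.2640, 88.579520), so ‖F‖₂ = 245.7810.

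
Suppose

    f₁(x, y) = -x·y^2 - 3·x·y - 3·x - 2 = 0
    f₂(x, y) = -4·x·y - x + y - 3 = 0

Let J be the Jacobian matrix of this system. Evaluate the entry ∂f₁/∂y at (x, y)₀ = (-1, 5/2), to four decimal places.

∂f₁/∂y = -2·x·y - 3·x.
At (-1, 5/2) this is 8.0000.

8.0000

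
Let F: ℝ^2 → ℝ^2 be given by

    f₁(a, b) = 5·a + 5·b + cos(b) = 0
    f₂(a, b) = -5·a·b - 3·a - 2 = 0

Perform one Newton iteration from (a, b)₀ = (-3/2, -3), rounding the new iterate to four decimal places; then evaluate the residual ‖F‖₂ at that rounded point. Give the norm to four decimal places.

113.9648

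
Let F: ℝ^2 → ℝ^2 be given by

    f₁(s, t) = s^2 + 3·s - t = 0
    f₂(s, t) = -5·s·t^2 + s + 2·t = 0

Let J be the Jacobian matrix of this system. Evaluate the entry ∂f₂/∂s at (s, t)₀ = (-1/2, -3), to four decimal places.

∂f₂/∂s = -5·t^2 + 1.
At (-1/2, -3) this is -44.0000.

-44.0000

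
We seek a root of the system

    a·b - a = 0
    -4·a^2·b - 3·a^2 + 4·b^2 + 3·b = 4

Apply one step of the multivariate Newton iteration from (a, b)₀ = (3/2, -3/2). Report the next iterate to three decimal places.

(-0.298, -1.996)

At (3/2, -3/2): F = (-3.750, 7.250).
Jacobian J = [[b - 1, a], [-8·a·b - 6·a, -4·a^2 + 8·b + 3]].
At the point, J = [[-2.500, 1.500], [9.000, -18.000]] (det J = 31.500).
Solving J·Δ = −F gives Δ = (-1.798, -0.496).
Then the next iterate is (a, b)₁ = (-0.298, -1.996).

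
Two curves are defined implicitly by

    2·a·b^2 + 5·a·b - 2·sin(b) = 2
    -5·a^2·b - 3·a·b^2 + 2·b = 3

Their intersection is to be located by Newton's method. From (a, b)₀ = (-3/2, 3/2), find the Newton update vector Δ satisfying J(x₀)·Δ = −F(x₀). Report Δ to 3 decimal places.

At (-3/2, 3/2): F = (-21.99499, -6.750).
Jacobian J = [[2·b^2 + 5·b, 4·a·b + 5·a - 2·cos(b)], [-10·a·b - 3·b^2, -5·a^2 - 6·a·b + 2]].
At the point, J = [[12.000, -16.64147], [15.750, 4.250]] (det J = 313.10322).
Solving J·Δ = −F gives Δ = (0.657, -0.848).

(0.657, -0.848)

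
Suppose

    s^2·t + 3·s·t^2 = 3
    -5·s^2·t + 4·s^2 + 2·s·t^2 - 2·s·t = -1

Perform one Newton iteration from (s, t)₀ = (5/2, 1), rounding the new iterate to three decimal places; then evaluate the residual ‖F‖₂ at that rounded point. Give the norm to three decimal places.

At (5/2, 1): F = (10.750, -5.250).
Jacobian J = [[2·s·t + 3·t^2, s^2 + 6·s·t], [-10·s·t + 8·s + 2·t^2 - 2·t, -5·s^2 + 4·s·t - 2·s]].
At the point, J = [[8.000, 21.250], [-5.000, -26.250]] (det J = -103.750).
Solving J·Δ = −F gives Δ = (-1.645, 0.113).
Then the next iterate is (s, t)₁ = (0.855, 1.113).
Re-evaluating at (0.855, 1.113): F = (0.99107, 0.07101), so ‖F‖₂ = 0.994.

0.994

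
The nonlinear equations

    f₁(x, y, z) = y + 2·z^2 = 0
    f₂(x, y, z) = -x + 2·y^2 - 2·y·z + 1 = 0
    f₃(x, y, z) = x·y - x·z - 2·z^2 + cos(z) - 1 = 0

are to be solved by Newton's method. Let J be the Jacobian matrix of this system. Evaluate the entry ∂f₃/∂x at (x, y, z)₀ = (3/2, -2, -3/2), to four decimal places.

-0.5000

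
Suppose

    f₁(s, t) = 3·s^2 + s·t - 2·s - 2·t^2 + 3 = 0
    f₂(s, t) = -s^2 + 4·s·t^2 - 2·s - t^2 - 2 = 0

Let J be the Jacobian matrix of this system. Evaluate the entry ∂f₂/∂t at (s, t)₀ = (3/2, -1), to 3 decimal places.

-10.000

∂f₂/∂t = 8·s·t - 2·t.
At (3/2, -1) this is -10.000.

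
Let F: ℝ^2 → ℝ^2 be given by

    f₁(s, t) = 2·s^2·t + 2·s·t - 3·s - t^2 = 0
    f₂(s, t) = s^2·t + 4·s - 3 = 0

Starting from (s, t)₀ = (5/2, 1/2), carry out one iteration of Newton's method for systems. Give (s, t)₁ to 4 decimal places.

(0.6829, 0.7698)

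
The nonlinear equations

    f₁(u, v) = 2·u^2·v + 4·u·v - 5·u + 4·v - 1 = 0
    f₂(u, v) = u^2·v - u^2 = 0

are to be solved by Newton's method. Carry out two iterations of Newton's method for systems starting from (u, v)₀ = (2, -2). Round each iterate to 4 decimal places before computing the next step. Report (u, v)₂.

At (2, -2): F = (-51.0000, -12.0000).
Jacobian J = [[4·u·v + 4·v - 5, 2·u^2 + 4·u + 4], [2·u·v - 2·u, u^2]].
At the point, J = [[-29.0000, 20.0000], [-12.0000, 4.0000]] (det J = 124.0000).
Solving J·Δ = −F gives Δ = (-0.2903, 2.1290).
Then the next iterate is (u, v)₁ = (1.7097, 0.1290).
Round to (1.7097, 0.1290) and repeat: F = (-7.396142, -2.545998), J = [[-3.601795, 16.684948], [-2.978297, 2.923074]].
Δ = (-0.5326, 0.3283), so (u, v)₂ = (1.1771, 0.4573).

(1.1771, 0.4573)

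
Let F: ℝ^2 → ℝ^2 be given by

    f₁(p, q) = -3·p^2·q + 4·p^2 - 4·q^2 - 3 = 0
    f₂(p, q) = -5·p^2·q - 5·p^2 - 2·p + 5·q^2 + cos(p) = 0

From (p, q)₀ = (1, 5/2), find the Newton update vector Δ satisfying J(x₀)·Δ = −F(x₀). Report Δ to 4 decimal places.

At (1, 5/2): F = (-31.5000, 12.290302).
Jacobian J = [[-6·p·q + 8·p, -3·p^2 - 8·q], [-10·p·q - 10·p - sin(p) - 2, -5·p^2 + 10·q]].
At the point, J = [[-7.0000, -23.0000], [-37.841471, 20.0000]] (det J = -1010.353833).
Solving J·Δ = −F gives Δ = (-0.3438, -1.2649).

(-0.3438, -1.2649)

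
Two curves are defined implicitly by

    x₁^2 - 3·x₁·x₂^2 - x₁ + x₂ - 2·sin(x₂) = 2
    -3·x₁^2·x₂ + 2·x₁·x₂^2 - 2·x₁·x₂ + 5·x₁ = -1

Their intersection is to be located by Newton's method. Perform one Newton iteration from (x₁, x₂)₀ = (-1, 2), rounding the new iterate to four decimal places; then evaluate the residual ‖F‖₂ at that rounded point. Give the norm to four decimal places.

At (-1, 2): F = (12.181405, -14.0000).
Jacobian J = [[2·x₁ - 3·x₂^2 - 1, -6·x₁·x₂ - 2·cos(x₂) + 1], [-6·x₁·x₂ + 2·x₂^2 - 2·x₂ + 5, -3·x₁^2 + 4·x₁·x₂ - 2·x₁]].
At the point, J = [[-15.0000, 13.832294], [21.0000, -9.0000]] (det J = -155.478167).
Solving J·Δ = −F gives Δ = (0.5404, -0.2946).
Then the next iterate is (x₁, x₂)₁ = (-0.4596, 1.7054).
Re-evaluating at (-0.4596, 1.7054): F = (2.404410, -3.484494), so ‖F‖₂ = 4.2335.

4.2335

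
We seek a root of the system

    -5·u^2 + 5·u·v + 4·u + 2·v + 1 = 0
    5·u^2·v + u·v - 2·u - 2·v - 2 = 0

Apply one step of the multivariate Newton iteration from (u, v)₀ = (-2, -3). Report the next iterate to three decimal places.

At (-2, -3): F = (-3.000, -46.000).
Jacobian J = [[-10·u + 5·v + 4, 5·u + 2], [10·u·v + v - 2, 5·u^2 + u - 2]].
At the point, J = [[9.000, -8.000], [55.000, 16.000]] (det J = 584.000).
Solving J·Δ = −F gives Δ = (0.712, 0.426).
Then the next iterate is (u, v)₁ = (-1.288, -2.574).

(-1.288, -2.574)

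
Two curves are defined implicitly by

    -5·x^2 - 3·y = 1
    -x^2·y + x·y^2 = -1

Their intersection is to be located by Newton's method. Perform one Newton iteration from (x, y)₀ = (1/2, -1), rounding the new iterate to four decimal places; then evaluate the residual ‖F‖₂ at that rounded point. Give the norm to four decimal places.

1.1828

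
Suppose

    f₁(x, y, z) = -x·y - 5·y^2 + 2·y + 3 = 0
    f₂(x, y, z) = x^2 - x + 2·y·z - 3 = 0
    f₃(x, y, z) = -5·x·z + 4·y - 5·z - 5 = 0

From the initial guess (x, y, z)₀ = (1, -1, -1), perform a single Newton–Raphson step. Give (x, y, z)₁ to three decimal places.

At (1, -1, -1): F = (-3.000, -1.000, 1.000).
Jacobian J = [[-y, -x - 10·y + 2, 0], [2·x - 1, 2·z, 2·y], [-5·z, 4, -5·x - 5]].
At the point, J = [[1.000, 11.000, 0.000], [1.000, -2.000, -2.000], [5.000, 4.000, -10.000]] (det J = 28.000).
Solving J·Δ = −F gives Δ = (7.714, -0.429, 3.786).
Then the next iterate is (x, y, z)₁ = (8.714, -1.429, 2.786).

(8.714, -1.429, 2.786)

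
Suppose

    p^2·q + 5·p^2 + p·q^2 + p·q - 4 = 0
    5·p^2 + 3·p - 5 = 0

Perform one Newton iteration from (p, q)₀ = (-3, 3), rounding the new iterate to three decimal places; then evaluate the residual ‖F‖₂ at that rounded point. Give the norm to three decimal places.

At (-3, 3): F = (32.000, 31.000).
Jacobian J = [[2·p·q + 10·p + q^2 + q, p^2 + 2·p·q + p], [10·p + 3, 0]].
At the point, J = [[-36.000, -12.000], [-27.000, 0.000]] (det J = -324.000).
Solving J·Δ = −F gives Δ = (1.148, -0.778).
Then the next iterate is (p, q)₁ = (-1.852, 2.222).
Re-evaluating at (-1.852, 2.222): F = (7.51177, 6.59352), so ‖F‖₂ = 9.995.

9.995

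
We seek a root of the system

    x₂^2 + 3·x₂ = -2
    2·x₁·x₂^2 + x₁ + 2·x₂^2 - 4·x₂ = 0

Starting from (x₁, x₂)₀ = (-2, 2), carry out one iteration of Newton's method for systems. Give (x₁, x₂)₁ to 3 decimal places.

At (-2, 2): F = (12.000, -18.000).
Jacobian J = [[0, 2·x₂ + 3], [2·x₂^2 + 1, 4·x₁·x₂ + 4·x₂ - 4]].
At the point, J = [[0.000, 7.000], [9.000, -12.000]] (det J = -63.000).
Solving J·Δ = −F gives Δ = (-0.286, -1.714).
Then the next iterate is (x₁, x₂)₁ = (-2.286, 0.286).

(-2.286, 0.286)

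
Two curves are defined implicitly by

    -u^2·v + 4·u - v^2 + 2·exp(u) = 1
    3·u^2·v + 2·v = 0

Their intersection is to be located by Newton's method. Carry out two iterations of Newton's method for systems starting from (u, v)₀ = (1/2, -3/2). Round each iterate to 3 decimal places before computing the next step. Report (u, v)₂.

(-0.272, -0.005)

At (1/2, -3/2): F = (2.42244, -4.125).
Jacobian J = [[-2·u·v + 2·exp(u) + 4, -u^2 - 2·v], [6·u·v, 3·u^2 + 2]].
At the point, J = [[8.79744, 2.750], [-4.500, 2.750]] (det J = 36.56797).
Solving J·Δ = −F gives Δ = (-0.492, 0.694).
Then the next iterate is (u, v)₁ = (0.008, -0.806).
Round to (0.008, -0.806) and repeat: F = (0.39848, -1.61215), J = [[6.02896, 1.61194], [-0.03869, 2.00019]].
Δ = (-0.280, 0.801), so (u, v)₂ = (-0.272, -0.005).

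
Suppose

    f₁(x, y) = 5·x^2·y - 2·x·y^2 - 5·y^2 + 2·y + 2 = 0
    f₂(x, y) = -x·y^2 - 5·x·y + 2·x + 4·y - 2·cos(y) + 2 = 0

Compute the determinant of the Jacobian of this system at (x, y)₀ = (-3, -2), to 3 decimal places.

-74.567

J = [[10·x·y - 2·y^2, 5·x^2 - 4·x·y - 10·y + 2], [-y^2 - 5·y + 2, -2·x·y - 5·x + 2·sin(y) + 4]].
At the point, J = [[52.000, 43.000], [8.000, 5.18141]].
det J = -74.567.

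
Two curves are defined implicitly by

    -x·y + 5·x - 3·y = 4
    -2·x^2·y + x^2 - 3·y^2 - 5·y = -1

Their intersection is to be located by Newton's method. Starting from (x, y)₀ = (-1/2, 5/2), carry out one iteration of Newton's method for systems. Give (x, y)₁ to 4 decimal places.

(3.9424, 1.8424)

At (-1/2, 5/2): F = (-12.7500, -31.2500).
Jacobian J = [[-y + 5, -x - 3], [-4·x·y + 2·x, -2·x^2 - 6·y - 5]].
At the point, J = [[2.5000, -2.5000], [4.0000, -20.5000]] (det J = -41.2500).
Solving J·Δ = −F gives Δ = (4.4424, -0.6576).
Then the next iterate is (x, y)₁ = (3.9424, 1.8424).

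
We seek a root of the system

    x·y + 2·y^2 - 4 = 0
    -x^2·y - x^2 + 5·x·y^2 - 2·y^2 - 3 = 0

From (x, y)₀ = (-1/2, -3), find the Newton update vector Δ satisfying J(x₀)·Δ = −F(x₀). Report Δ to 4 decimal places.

(0.2687, 1.1755)

At (-1/2, -3): F = (15.5000, -43.0000).
Jacobian J = [[y, x + 4·y], [-2·x·y - 2·x + 5·y^2, -x^2 + 10·x·y - 4·y]].
At the point, J = [[-3.0000, -12.5000], [43.0000, 26.7500]] (det J = 457.2500).
Solving J·Δ = −F gives Δ = (0.2687, 1.1755).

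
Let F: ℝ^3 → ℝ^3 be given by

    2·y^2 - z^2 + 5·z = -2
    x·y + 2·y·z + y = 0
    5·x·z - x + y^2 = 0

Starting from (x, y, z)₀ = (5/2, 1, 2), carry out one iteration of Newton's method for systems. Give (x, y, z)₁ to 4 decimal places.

(15.1264, 1.2529, -9.0115)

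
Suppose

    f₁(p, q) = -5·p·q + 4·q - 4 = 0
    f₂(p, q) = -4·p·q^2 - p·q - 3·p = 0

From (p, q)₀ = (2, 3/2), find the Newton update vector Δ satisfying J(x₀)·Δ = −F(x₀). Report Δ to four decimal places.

At (2, 3/2): F = (-13.0000, -27.0000).
Jacobian J = [[-5·q, -5·p + 4], [-4·q^2 - q - 3, -8·p·q - p]].
At the point, J = [[-7.5000, -6.0000], [-13.5000, -26.0000]] (det J = 114.0000).
Solving J·Δ = −F gives Δ = (-1.5439, -0.2368).

(-1.5439, -0.2368)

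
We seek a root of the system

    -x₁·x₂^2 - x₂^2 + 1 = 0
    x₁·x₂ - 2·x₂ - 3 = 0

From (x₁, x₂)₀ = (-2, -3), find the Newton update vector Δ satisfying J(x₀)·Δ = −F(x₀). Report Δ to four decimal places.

(-0.7778, 2.8333)

At (-2, -3): F = (10.0000, 9.0000).
Jacobian J = [[-x₂^2, -2·x₁·x₂ - 2·x₂], [x₂, x₁ - 2]].
At the point, J = [[-9.0000, -6.0000], [-3.0000, -4.0000]] (det J = 18.0000).
Solving J·Δ = −F gives Δ = (-0.7778, 2.8333).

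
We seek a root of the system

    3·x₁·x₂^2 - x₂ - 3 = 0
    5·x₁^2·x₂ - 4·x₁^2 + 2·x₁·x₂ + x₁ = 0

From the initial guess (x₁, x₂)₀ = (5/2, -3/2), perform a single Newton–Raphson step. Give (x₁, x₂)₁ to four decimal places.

(1.4171, -1.1568)

At (5/2, -3/2): F = (15.3750, -76.8750).
Jacobian J = [[3·x₂^2, 6·x₁·x₂ - 1], [10·x₁·x₂ - 8·x₁ + 2·x₂ + 1, 5·x₁^2 + 2·x₁]].
At the point, J = [[6.7500, -23.5000], [-59.5000, 36.2500]] (det J = -1153.5625).
Solving J·Δ = −F gives Δ = (-1.0829, 0.3432).
Then the next iterate is (x₁, x₂)₁ = (1.4171, -1.1568).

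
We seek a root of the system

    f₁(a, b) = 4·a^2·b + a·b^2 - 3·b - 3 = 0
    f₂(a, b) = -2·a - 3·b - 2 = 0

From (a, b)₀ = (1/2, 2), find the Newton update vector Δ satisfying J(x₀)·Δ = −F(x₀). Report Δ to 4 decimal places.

(0.4167, -3.2778)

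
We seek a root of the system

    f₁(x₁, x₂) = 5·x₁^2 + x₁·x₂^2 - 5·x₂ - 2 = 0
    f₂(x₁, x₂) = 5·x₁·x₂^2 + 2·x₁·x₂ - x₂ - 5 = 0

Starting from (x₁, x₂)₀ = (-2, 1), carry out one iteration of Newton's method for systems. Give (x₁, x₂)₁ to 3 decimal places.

(-1.154, 0.437)

At (-2, 1): F = (11.000, -20.000).
Jacobian J = [[10·x₁ + x₂^2, 2·x₁·x₂ - 5], [5·x₂^2 + 2·x₂, 10·x₁·x₂ + 2·x₁ - 1]].
At the point, J = [[-19.000, -9.000], [7.000, -25.000]] (det J = 538.000).
Solving J·Δ = −F gives Δ = (0.846, -0.563).
Then the next iterate is (x₁, x₂)₁ = (-1.154, 0.437).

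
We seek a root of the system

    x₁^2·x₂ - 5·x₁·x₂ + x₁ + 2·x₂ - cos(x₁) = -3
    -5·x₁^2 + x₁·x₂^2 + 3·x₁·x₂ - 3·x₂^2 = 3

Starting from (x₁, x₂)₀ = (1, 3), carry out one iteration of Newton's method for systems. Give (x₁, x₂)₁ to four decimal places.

(1.1385, 1.2342)

At (1, 3): F = (-2.540302, -17.0000).
Jacobian J = [[2·x₁·x₂ - 5·x₂ + sin(x₁) + 1, x₁^2 - 5·x₁ + 2], [-10·x₁ + x₂^2 + 3·x₂, 2·x₁·x₂ + 3·x₁ - 6·x₂]].
At the point, J = [[-7.158529, -2.0000], [8.0000, -9.0000]] (det J = 80.426761).
Solving J·Δ = −F gives Δ = (0.1385, -1.7658).
Then the next iterate is (x₁, x₂)₁ = (1.1385, 1.2342).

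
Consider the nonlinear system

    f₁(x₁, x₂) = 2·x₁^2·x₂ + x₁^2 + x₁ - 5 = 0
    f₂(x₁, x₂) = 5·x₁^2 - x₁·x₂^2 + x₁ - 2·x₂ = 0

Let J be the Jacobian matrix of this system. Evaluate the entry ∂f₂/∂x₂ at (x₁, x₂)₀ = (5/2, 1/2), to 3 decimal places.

∂f₂/∂x₂ = -2·x₁·x₂ - 2.
At (5/2, 1/2) this is -4.500.

-4.500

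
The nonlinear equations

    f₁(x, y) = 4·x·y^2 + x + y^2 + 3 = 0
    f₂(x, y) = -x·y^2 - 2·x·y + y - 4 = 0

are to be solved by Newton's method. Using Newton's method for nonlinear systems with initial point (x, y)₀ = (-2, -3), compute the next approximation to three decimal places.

(1.579, -4.677)

At (-2, -3): F = (-62.000, -1.000).
Jacobian J = [[4·y^2 + 1, 8·x·y + 2·y], [-y^2 - 2·y, -2·x·y - 2·x + 1]].
At the point, J = [[37.000, 42.000], [-3.000, -7.000]] (det J = -133.000).
Solving J·Δ = −F gives Δ = (3.579, -1.677).
Then the next iterate is (x, y)₁ = (1.579, -4.677).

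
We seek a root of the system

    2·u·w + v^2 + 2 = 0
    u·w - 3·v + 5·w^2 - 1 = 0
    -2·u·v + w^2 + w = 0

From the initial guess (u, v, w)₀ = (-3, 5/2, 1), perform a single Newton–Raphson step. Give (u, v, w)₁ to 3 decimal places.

(-0.875, 1.368, 1.140)

At (-3, 5/2, 1): F = (2.250, -6.500, 17.000).
Jacobian J = [[2·w, 2·v, 2·u], [w, -3, u + 10·w], [-2·v, -2·u, 2·w + 1]].
At the point, J = [[2.000, 5.000, -6.000], [1.000, -3.000, 7.000], [-5.000, 6.000, 3.000]] (det J = -238.000).
Solving J·Δ = −F gives Δ = (2.125, -1.132, 0.140).
Then the next iterate is (u, v, w)₁ = (-0.875, 1.368, 1.140).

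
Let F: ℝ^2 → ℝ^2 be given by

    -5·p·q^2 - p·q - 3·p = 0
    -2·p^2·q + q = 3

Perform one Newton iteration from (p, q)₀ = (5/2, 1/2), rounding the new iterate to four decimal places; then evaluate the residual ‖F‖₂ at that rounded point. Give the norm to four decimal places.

At (5/2, 1/2): F = (-11.8750, -8.7500).
Jacobian J = [[-5·q^2 - q - 3, -10·p·q - p], [-4·p·q, -2·p^2 + 1]].
At the point, J = [[-4.7500, -15.0000], [-5.0000, -11.5000]] (det J = -20.3750).
Solving J·Δ = −F gives Δ = (0.2607, -0.8742).
Then the next iterate is (p, q)₁ = (2.7607, -0.3742).
Re-evaluating at (2.7607, -0.3742): F = (-9.181890, 2.329704), so ‖F‖₂ = 9.4728.

9.4728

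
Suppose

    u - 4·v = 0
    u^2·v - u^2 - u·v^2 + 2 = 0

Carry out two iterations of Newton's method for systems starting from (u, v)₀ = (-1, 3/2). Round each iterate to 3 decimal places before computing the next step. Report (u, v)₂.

At (-1, 3/2): F = (-7.000, 4.750).
Jacobian J = [[1, -4], [2·u·v - 2·u - v^2, u^2 - 2·u·v]].
At the point, J = [[1.000, -4.000], [-3.250, 4.000]] (det J = -9.000).
Solving J·Δ = −F gives Δ = (-1.000, -2.000).
Then the next iterate is (u, v)₁ = (-2.000, -0.500).
Round to (-2.000, -0.500) and repeat: F = (0.000, -3.500), J = [[1.000, -4.000], [5.750, 2.000]].
Δ = (0.560, 0.140), so (u, v)₂ = (-1.440, -0.360).

(-1.440, -0.360)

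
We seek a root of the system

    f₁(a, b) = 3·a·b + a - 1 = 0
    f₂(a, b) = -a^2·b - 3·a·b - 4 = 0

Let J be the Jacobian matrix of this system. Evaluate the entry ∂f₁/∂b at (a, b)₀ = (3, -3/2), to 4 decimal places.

9.0000

∂f₁/∂b = 3·a.
At (3, -3/2) this is 9.0000.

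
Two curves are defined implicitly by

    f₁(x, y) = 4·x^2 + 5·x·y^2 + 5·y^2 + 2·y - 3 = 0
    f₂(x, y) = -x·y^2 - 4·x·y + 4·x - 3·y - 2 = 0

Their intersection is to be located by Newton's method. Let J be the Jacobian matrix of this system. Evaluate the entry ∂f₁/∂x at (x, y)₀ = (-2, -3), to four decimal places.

29.0000

∂f₁/∂x = 8·x + 5·y^2.
At (-2, -3) this is 29.0000.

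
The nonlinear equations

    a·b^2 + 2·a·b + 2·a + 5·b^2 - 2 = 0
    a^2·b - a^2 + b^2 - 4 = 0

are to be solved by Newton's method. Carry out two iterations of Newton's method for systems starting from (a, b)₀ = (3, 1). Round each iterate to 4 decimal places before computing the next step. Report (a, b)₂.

(-1.2489, 1.6249)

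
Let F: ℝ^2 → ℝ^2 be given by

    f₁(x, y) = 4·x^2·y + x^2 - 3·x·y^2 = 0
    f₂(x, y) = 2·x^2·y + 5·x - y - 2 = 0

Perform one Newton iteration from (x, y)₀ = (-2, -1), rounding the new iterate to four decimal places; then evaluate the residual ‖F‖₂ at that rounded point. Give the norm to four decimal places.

At (-2, -1): F = (-6.0000, -19.0000).
Jacobian J = [[8·x·y + 2·x - 3·y^2, 4·x^2 - 6·x·y], [4·x·y + 5, 2·x^2 - 1]].
At the point, J = [[9.0000, 4.0000], [13.0000, 7.0000]] (det J = 11.0000).
Solving J·Δ = −F gives Δ = (-3.0909, 8.4545).
Then the next iterate is (x, y)₁ = (-5.0909, 7.4545).
Re-evaluating at (-5.0909, 7.4545): F = (1647.415581, 351.491471), so ‖F‖₂ = 1684.4953.

1684.4953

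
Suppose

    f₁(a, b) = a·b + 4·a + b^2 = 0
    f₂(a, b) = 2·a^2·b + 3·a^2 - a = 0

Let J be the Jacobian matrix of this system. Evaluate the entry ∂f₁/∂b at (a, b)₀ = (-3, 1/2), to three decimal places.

-2.000

∂f₁/∂b = a + 2·b.
At (-3, 1/2) this is -2.000.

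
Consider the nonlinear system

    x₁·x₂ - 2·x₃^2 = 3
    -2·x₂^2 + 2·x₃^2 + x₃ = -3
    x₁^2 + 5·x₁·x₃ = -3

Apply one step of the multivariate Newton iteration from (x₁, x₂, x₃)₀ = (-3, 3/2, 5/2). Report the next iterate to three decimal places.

(-3.077, 0.572, 0.767)

At (-3, 3/2, 5/2): F = (-20.000, 13.500, -25.500).
Jacobian J = [[x₂, x₁, -4·x₃], [0, -4·x₂, 4·x₃ + 1], [2·x₁ + 5·x₃, 0, 5·x₁]].
At the point, J = [[1.500, -3.000, -10.000], [0.000, -6.000, 11.000], [6.500, 0.000, -15.000]] (det J = -469.500).
Solving J·Δ = −F gives Δ = (-0.077, -0.928, -1.733).
Then the next iterate is (x₁, x₂, x₃)₁ = (-3.077, 0.572, 0.767).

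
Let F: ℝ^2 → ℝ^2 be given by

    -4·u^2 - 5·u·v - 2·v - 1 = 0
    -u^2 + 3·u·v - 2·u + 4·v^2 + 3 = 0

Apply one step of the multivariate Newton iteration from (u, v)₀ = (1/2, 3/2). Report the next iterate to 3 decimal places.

At (1/2, 3/2): F = (-8.750, 13.000).
Jacobian J = [[-8·u - 5·v, -5·u - 2], [-2·u + 3·v - 2, 3·u + 8·v]].
At the point, J = [[-11.500, -4.500], [1.500, 13.500]] (det J = -148.500).
Solving J·Δ = −F gives Δ = (-0.402, -0.918).
Then the next iterate is (u, v)₁ = (0.098, 0.582).

(0.098, 0.582)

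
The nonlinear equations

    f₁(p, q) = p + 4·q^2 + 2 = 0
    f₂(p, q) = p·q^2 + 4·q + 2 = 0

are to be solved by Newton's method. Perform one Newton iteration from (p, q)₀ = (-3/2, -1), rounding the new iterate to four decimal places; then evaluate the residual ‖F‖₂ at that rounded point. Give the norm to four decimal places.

1.1639

At (-3/2, -1): F = (4.5000, -3.5000).
Jacobian J = [[1, 8·q], [q^2, 2·p·q + 4]].
At the point, J = [[1.0000, -8.0000], [1.0000, 7.0000]] (det J = 15.0000).
Solving J·Δ = −F gives Δ = (-0.2333, 0.5333).
Then the next iterate is (p, q)₁ = (-1.7333, -0.4667).
Re-evaluating at (-1.7333, -0.4667): F = (1.137936, -0.244328), so ‖F‖₂ = 1.1639.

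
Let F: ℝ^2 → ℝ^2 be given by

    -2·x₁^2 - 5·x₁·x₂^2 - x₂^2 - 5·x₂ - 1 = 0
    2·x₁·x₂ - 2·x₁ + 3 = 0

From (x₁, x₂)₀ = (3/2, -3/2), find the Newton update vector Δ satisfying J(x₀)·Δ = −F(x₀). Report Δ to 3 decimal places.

(-0.805, 0.158)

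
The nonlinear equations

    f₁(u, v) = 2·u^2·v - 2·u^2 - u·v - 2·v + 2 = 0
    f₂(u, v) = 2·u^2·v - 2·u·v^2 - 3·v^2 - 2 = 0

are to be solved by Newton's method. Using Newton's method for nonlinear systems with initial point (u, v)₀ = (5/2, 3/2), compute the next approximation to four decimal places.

At (5/2, 3/2): F = (1.5000, -1.2500).
Jacobian J = [[4·u·v - 4·u - v, 2·u^2 - u - 2], [4·u·v - 2·v^2, 2·u^2 - 4·u·v - 6·v]].
At the point, J = [[3.5000, 8.0000], [10.5000, -11.5000]] (det J = -124.2500).
Solving J·Δ = −F gives Δ = (-0.0584, -0.1620).
Then the next iterate is (u, v)₁ = (2.4416, 1.3380).

(2.4416, 1.3380)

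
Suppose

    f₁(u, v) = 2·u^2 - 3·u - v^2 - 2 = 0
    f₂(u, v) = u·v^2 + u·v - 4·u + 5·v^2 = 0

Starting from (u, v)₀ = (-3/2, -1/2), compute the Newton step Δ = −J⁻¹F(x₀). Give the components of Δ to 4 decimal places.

At (-3/2, -1/2): F = (6.7500, 7.6250).
Jacobian J = [[4·u - 3, -2·v], [v^2 + v - 4, 2·u·v + u + 10·v]].
At the point, J = [[-9.0000, 1.0000], [-4.2500, -5.0000]] (det J = 49.2500).
Solving J·Δ = −F gives Δ = (0.8401, 0.8109).

(0.8401, 0.8109)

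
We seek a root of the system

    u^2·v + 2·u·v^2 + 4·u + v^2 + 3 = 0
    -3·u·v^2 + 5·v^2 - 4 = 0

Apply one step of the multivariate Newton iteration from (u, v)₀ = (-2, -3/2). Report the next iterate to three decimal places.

(-1.191, -1.037)

At (-2, -3/2): F = (-17.750, 20.750).
Jacobian J = [[2·u·v + 2·v^2 + 4, u^2 + 4·u·v + 2·v], [-3·v^2, -6·u·v + 10·v]].
At the point, J = [[14.500, 13.000], [-6.750, -33.000]] (det J = -390.750).
Solving J·Δ = −F gives Δ = (0.809, 0.463).
Then the next iterate is (u, v)₁ = (-1.191, -1.037).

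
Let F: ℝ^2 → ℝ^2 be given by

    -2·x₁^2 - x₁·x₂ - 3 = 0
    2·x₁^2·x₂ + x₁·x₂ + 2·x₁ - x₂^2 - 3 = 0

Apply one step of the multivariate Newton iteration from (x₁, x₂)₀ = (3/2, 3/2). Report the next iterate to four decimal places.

(-3.6000, 20.5000)

At (3/2, 3/2): F = (-9.7500, 6.7500).
Jacobian J = [[-4·x₁ - x₂, -x₁], [4·x₁·x₂ + x₂ + 2, 2·x₁^2 + x₁ - 2·x₂]].
At the point, J = [[-7.5000, -1.5000], [12.5000, 3.0000]] (det J = -3.7500).
Solving J·Δ = −F gives Δ = (-5.1000, 19.0000).
Then the next iterate is (x₁, x₂)₁ = (-3.6000, 20.5000).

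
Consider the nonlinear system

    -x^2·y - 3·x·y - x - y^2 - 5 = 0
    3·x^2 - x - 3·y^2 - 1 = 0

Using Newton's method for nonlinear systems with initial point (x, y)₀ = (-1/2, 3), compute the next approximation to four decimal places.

(-0.9527, 1.6145)

At (-1/2, 3): F = (-9.7500, -26.7500).
Jacobian J = [[-2·x·y - 3·y - 1, -x^2 - 3·x - 2·y], [6·x - 1, -6·y]].
At the point, J = [[-7.0000, -4.7500], [-4.0000, -18.0000]] (det J = 107.0000).
Solving J·Δ = −F gives Δ = (-0.4527, -1.3855).
Then the next iterate is (x, y)₁ = (-0.9527, 1.6145).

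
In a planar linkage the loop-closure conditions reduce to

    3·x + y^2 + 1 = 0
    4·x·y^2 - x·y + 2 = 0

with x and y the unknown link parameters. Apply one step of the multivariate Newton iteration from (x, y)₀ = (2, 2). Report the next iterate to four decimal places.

(-4.1765, 3.8824)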